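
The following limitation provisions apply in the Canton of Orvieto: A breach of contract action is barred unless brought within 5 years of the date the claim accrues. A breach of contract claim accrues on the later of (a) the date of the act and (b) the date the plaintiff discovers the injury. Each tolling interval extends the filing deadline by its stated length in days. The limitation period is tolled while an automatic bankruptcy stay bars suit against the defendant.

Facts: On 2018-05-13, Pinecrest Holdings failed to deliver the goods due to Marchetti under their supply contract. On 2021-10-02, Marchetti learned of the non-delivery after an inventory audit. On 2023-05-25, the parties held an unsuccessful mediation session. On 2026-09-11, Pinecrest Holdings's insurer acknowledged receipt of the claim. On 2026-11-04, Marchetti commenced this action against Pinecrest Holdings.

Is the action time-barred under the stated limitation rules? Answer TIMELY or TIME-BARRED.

TIME-BARRED

The claim accrued on 2021-10-02 — the later of the 2018-05-13 act and the 2021-10-02 discovery.
The untolled deadline — 5 years after 2021-10-02 — is 2026-10-02.
None of the other events listed affects the running of the period under the stated rules.
Marchetti filed on 2026-11-04, after the 2026-10-02 deadline, so the action is time-barred.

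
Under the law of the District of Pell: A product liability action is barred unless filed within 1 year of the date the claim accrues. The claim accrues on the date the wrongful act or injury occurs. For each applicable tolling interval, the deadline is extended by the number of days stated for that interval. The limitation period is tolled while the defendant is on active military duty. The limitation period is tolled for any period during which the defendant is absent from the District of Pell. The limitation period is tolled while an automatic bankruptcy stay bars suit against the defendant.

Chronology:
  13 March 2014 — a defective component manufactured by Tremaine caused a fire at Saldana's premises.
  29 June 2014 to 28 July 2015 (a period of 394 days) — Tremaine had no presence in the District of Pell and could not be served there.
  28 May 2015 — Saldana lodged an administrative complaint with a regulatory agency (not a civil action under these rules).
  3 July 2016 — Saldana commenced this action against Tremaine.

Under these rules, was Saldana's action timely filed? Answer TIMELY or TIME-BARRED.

The claim accrued on 13 March 2014, the date of the act.
The untolled deadline — 1 year after 13 March 2014 — is 13 March 2015.
The period was tolled for 394 days by the defendant's absence from the jurisdiction (29 June 2014 to 28 July 2015), pushing the deadline to 10 April 2016.
Nothing else in the chronology tolls or restarts the period.
Filing on 3 July 2016 missed the 10 April 2016 deadline — the action is time-barred.

TIME-BARRED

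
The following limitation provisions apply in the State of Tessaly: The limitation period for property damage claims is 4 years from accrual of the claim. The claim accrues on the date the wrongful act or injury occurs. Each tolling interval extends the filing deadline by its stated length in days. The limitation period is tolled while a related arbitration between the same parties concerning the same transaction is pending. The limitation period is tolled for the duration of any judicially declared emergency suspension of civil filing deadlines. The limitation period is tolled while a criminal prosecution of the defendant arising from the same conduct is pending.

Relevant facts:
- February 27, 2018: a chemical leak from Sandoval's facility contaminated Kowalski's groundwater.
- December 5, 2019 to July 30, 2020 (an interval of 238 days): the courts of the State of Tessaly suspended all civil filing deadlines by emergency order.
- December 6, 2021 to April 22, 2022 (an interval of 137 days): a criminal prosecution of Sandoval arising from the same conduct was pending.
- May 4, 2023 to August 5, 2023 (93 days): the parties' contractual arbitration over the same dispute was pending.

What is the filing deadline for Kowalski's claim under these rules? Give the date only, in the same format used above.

March 9, 2023

The limitation period began to run on February 27, 2018.
Adding the 4 years base period to February 27, 2018 gives a deadline of February 27, 2022, before any tolling.
The emergency suspension of filing deadlines from December 5, 2019 to July 30, 2020 tolled the period for 238 days, extending the deadline to October 23, 2022.
The period was tolled for 137 days by the pending criminal prosecution (December 6, 2021 to April 22, 2022), pushing the deadline to March 9, 2023.
By the time the pending related arbitration began on May 4, 2023, the limitation period had already expired on March 9, 2023; that interval cannot revive it.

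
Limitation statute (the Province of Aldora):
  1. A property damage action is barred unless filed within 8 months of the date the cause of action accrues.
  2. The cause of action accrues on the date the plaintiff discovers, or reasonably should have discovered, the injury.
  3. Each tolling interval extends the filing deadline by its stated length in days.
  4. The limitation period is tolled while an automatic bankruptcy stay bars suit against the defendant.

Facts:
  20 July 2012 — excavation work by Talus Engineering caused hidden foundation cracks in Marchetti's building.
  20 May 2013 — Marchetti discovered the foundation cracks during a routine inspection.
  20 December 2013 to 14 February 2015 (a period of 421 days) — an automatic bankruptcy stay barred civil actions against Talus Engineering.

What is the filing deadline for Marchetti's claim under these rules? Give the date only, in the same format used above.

Under the discovery rule, the claim accrued on 20 May 2013, when Marchetti discovered the injury — not on the 20 July 2012 date of the underlying act.
Adding the 8 months base period to 20 May 2013 gives a deadline of 20 January 2014, before any tolling.
The period was tolled for 421 days by the automatic bankruptcy stay (20 December 2013 to 14 February 2015), pushing the deadline to 17 March 2015.

17 March 2015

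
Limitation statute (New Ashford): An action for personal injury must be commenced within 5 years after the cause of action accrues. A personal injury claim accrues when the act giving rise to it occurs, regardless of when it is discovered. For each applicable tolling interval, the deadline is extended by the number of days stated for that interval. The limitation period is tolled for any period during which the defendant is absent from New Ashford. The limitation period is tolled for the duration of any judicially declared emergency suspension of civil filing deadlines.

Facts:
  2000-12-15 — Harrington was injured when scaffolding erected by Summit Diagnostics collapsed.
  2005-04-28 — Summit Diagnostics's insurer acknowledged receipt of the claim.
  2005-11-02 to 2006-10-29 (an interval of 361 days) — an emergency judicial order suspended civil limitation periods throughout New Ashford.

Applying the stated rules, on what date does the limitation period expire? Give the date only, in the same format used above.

2006-12-11

The cause of action accrued on 2000-12-15, the date of the act.
Adding the 5 years base period to 2000-12-15 gives a deadline of 2005-12-15, before any tolling.
The period was tolled for 361 days by the emergency suspension of filing deadlines (2005-11-02 to 2006-10-29), pushing the deadline to 2006-12-11.
Nothing else in the chronology tolls or restarts the period.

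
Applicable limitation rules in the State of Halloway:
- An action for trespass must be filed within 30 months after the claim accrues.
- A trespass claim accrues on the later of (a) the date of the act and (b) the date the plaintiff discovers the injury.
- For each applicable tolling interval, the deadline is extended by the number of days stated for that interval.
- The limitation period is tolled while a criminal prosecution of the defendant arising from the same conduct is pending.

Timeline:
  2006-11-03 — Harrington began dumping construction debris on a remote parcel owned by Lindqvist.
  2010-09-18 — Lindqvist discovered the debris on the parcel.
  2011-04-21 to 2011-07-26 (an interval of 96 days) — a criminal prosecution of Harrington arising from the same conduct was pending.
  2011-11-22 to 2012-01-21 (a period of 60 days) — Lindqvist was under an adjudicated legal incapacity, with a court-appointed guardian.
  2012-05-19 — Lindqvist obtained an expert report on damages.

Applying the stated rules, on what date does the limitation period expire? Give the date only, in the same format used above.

2013-06-22

The claim accrued on 2010-09-18 — the later of the 2006-11-03 act and the 2010-09-18 discovery.
30 months from 2010-09-18 is 2013-03-18.
The pending criminal prosecution from 2011-04-21 to 2011-07-26 tolled the period for 96 days, extending the deadline to 2013-06-22.
Although the plaintiff's incapacity ran from 2011-11-22 to 2012-01-21, the stated rules do not make that a tolling event, so it is disregarded.
The other events in the timeline have no effect on the limitation period under the stated rules.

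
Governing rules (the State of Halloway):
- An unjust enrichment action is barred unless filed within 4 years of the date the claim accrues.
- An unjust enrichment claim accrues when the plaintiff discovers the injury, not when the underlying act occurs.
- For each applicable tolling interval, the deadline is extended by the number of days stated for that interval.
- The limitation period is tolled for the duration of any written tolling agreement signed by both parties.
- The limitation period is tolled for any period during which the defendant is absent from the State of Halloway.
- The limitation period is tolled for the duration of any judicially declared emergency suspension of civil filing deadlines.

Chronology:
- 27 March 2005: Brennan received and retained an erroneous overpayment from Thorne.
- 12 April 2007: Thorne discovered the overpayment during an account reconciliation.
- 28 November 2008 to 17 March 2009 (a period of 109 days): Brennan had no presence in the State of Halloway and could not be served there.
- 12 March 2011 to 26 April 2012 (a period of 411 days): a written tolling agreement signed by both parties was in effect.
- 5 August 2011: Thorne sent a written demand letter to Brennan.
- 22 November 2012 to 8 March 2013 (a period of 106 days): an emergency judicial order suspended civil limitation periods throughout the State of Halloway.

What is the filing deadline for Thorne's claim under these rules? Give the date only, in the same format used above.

13 September 2012

Under the discovery rule, the claim accrued on 12 April 2007, when Thorne discovered the injury — not on the 27 March 2005 date of the underlying act.
Adding the 4 years base period to 12 April 2007 gives a deadline of 12 April 2011, before any tolling.
Because the defendant's absence from the jurisdiction ran from 28 November 2008 to 17 March 2009, the deadline is extended by 109 days to 30 July 2011.
Because the written tolling agreement ran from 12 March 2011 to 26 April 2012, the deadline is extended by 411 days to 13 September 2012.
The emergency suspension of filing deadlines from 22 November 2012 to 8 March 2013 began after the period had already run on 13 September 2012, so it has no tolling effect.
None of the other events listed affects the running of the period under the stated rules.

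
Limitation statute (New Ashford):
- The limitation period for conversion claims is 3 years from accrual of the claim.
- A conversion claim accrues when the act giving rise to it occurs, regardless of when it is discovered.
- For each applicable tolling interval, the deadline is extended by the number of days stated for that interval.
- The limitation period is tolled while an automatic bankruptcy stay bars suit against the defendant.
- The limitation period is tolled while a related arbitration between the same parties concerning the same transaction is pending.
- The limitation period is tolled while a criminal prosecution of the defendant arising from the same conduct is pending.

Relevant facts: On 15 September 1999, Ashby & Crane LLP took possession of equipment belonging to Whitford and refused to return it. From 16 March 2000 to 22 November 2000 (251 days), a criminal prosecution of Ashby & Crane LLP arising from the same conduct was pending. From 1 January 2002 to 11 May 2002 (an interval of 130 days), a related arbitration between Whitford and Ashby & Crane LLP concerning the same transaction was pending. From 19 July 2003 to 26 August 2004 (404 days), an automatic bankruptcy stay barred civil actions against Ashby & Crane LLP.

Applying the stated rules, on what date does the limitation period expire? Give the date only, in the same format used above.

The claim accrued on 15 September 1999, when the wrongful act occurred.
3 years from 15 September 1999 is 15 September 2002.
Because the pending criminal prosecution ran from 16 March 2000 to 22 November 2000, the deadline is extended by 251 days to 24 May 2003.
The pending related arbitration from 1 January 2002 to 11 May 2002 tolled the period for 130 days, extending the deadline to 1 October 2003.
Because the automatic bankruptcy stay ran from 19 July 2003 to 26 August 2004, the deadline is extended by 404 days to 8 November 2004.

8 November 2004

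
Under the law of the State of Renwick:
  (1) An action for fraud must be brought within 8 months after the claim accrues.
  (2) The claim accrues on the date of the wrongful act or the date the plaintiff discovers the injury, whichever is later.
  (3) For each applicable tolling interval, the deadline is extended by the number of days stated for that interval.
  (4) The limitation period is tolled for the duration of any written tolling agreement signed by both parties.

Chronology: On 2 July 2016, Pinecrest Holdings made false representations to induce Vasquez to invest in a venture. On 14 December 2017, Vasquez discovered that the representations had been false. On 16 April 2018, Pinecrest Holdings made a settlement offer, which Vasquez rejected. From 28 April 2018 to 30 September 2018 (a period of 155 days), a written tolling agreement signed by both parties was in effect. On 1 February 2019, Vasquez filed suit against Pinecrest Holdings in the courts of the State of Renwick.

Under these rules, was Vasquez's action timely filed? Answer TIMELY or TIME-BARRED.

Taking the later of the act (2 July 2016) and discovery (14 December 2017), the claim accrued on 14 December 2017.
The untolled deadline — 8 months after 14 December 2017 — is 14 August 2018.
The period was tolled for 155 days by the written tolling agreement (28 April 2018 to 30 September 2018), pushing the deadline to 16 January 2019.
Nothing else in the chronology tolls or restarts the period.
Vasquez filed on 1 February 2019, after the 16 January 2019 deadline, so the action is time-barred.

TIME-BARRED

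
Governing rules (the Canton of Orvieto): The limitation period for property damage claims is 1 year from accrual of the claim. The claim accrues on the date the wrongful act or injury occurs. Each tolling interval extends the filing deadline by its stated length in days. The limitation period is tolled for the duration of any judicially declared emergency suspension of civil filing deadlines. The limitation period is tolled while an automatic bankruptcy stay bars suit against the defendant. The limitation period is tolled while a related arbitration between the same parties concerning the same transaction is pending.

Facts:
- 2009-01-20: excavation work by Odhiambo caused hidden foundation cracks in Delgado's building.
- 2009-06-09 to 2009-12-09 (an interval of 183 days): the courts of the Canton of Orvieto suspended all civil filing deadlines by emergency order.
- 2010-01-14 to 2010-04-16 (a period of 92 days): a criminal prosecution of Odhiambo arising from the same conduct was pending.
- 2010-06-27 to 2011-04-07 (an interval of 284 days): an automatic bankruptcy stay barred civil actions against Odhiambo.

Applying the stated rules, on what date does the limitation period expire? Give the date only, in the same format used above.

The limitation period began to run on 2009-01-20.
The untolled deadline — 1 year after 2009-01-20 — is 2010-01-20.
The emergency suspension of filing deadlines from 2009-06-09 to 2009-12-09 tolled the period for 183 days, extending the deadline to 2010-07-22.
The automatic bankruptcy stay from 2010-06-27 to 2011-04-07 tolled the period for 284 days, extending the deadline to 2011-05-02.
The pending criminal prosecution from 2010-01-14 to 2010-04-16 does not toll the period, because no stated rule makes a criminal prosecution a tolling event.

2011-05-02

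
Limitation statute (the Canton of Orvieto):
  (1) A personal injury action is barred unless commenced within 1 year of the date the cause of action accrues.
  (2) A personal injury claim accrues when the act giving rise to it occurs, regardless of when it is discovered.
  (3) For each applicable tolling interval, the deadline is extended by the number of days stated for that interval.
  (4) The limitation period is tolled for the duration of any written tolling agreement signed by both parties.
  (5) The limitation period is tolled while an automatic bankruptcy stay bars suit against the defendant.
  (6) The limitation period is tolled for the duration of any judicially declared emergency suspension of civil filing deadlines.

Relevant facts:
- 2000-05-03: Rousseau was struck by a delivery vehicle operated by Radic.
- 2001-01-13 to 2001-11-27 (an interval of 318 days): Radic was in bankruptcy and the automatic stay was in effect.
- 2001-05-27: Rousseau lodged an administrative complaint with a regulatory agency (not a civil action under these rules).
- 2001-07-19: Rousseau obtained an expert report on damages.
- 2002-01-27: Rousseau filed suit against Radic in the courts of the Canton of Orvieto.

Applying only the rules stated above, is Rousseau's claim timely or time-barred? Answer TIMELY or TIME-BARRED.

TIMELY

The claim accrued on 2000-05-03, when the wrongful act occurred.
1 year from 2000-05-03 is 2001-05-03.
Because the automatic bankruptcy stay ran from 2001-01-13 to 2001-11-27, the deadline is extended by 318 days to 2002-03-17.
Nothing else in the chronology tolls or restarts the period.
Filing on 2002-01-27 beat the 2002-03-17 deadline — the action is timely.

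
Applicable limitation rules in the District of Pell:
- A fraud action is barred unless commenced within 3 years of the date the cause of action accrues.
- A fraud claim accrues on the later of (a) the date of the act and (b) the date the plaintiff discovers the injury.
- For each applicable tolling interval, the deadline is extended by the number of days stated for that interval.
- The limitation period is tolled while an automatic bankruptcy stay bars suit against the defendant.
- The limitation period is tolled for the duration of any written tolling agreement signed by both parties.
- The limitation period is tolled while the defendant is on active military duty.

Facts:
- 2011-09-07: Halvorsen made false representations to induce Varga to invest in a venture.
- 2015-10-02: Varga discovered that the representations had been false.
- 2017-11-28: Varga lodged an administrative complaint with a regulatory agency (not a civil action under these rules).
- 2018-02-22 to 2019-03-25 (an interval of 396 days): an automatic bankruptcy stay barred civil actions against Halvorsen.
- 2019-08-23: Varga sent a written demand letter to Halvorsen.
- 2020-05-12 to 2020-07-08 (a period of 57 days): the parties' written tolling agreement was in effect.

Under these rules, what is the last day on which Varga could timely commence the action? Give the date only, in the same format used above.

Taking the later of the act (2011-09-07) and discovery (2015-10-02), the claim accrued on 2015-10-02.
Adding the 3 years base period to 2015-10-02 gives a deadline of 2018-10-02, before any tolling.
Because the automatic bankruptcy stay ran from 2018-02-22 to 2019-03-25, the deadline is extended by 396 days to 2019-11-02.
The written tolling agreement starting 2020-05-12 came too late — the period had run on 2019-11-02 — and so does not extend the deadline.
The other events in the timeline have no effect on the limitation period under the stated rules.

2019-11-02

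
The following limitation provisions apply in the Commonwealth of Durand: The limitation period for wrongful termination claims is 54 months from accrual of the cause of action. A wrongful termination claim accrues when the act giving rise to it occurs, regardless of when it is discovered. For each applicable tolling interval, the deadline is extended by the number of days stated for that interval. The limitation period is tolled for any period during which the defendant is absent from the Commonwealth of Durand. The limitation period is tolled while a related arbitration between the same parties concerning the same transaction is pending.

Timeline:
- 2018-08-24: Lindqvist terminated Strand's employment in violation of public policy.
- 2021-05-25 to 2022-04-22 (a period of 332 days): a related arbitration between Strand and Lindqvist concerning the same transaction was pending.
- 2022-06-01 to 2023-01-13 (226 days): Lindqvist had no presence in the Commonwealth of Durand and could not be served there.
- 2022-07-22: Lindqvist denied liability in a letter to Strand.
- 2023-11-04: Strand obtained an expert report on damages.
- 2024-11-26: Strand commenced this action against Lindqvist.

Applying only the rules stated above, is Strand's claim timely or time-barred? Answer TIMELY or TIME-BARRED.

The cause of action accrued on 2018-08-24, the date of the act.
The untolled deadline — 54 months after 2018-08-24 — is 2023-02-24.
The pending related arbitration from 2021-05-25 to 2022-04-22 tolled the period for 332 days, extending the deadline to 2024-01-22.
The defendant's absence from the jurisdiction from 2022-06-01 to 2023-01-13 tolled the period for 226 days, extending the deadline to 2024-09-04.
The other events in the timeline have no effect on the limitation period under the stated rules.
Filing on 2024-11-26 missed the 2024-09-04 deadline — the action is time-barred.

TIME-BARRED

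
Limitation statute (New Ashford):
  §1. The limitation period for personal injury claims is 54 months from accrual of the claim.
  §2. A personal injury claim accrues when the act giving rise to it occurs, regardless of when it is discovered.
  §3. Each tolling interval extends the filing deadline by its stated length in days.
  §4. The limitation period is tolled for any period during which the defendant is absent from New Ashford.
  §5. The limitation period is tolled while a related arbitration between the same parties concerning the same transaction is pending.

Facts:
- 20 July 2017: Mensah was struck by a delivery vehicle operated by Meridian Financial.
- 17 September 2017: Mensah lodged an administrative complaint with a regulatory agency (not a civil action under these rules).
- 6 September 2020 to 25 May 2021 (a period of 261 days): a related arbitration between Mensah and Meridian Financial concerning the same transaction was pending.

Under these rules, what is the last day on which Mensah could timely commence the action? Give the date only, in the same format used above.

8 October 2022

The limitation period began to run on 20 July 2017.
The untolled deadline — 54 months after 20 July 2017 — is 20 January 2022.
The period was tolled for 261 days by the pending related arbitration (6 September 2020 to 25 May 2021), pushing the deadline to 8 October 2022.
None of the other events listed affects the running of the period under the stated rules.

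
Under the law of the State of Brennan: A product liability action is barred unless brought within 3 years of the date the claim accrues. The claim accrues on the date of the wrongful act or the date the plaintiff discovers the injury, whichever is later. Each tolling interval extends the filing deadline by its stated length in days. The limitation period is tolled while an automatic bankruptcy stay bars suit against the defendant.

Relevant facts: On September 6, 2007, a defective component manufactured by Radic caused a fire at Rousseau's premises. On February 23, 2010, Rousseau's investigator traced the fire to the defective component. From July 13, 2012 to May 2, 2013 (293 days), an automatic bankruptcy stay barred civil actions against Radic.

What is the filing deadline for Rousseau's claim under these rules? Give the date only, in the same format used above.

December 13, 2013

Taking the later of the act (September 6, 2007) and discovery (February 23, 2010), the claim accrued on February 23, 2010.
Adding the 3 years base period to February 23, 2010 gives a deadline of February 23, 2013, before any tolling.
Because the automatic bankruptcy stay ran from July 13, 2012 to May 2, 2013, the deadline is extended by 293 days to December 13, 2013.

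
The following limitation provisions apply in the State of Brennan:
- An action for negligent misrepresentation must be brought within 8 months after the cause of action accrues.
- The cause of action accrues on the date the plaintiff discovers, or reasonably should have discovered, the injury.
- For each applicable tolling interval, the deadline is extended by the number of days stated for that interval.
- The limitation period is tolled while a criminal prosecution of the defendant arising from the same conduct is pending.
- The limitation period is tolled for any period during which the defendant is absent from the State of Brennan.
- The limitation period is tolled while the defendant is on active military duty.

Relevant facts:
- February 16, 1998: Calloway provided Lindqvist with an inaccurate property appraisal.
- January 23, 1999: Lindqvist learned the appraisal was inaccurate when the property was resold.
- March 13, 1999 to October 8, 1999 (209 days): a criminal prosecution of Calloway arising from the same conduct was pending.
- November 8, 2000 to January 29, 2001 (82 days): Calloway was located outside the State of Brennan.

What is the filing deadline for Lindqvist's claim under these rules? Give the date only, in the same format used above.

Under the discovery rule, the claim accrued on January 23, 1999, when Lindqvist discovered the injury — not on the February 16, 1998 date of the underlying act.
8 months from January 23, 1999 is September 23, 1999.
Because the pending criminal prosecution ran from March 13, 1999 to October 8, 1999, the deadline is extended by 209 days to April 19, 2000.
By the time the defendant's absence from the jurisdiction began on November 8, 2000, the limitation period had already expired on April 19, 2000; that interval cannot revive it.

April 19, 2000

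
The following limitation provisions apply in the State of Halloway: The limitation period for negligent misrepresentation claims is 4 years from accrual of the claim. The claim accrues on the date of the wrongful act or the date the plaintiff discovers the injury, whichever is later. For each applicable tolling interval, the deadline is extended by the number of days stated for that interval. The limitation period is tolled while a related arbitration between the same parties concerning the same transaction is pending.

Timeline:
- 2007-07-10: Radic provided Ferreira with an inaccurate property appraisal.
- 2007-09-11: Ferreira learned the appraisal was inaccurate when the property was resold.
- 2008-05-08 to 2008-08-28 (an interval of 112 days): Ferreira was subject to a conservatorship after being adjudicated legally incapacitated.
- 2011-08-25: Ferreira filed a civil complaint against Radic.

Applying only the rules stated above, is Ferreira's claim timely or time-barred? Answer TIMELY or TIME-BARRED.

TIMELY

The claim accrued on 2007-09-11 — the later of the 2007-07-10 act and the 2007-09-11 discovery.
Adding the 4 years base period to 2007-09-11 gives a deadline of 2011-09-11, before any tolling.
No stated provision tolls the period for the plaintiff's incapacity, so the interval from 2008-05-08 to 2008-08-28 has no effect on the deadline.
Ferreira filed on 2011-08-25, before the 2011-09-11 deadline, so the action is timely.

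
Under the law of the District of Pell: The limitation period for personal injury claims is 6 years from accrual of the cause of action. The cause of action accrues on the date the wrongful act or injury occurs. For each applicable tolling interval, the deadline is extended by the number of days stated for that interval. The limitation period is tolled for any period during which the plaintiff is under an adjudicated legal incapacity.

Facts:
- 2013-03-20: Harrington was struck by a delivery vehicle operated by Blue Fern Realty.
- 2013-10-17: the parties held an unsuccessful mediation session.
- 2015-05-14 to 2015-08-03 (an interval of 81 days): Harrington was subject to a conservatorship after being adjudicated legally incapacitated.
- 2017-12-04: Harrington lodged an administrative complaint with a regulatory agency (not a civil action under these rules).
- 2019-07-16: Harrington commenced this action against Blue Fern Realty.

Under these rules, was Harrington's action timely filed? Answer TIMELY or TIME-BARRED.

TIME-BARRED

The cause of action accrued on 2013-03-20, the date of the act.
6 years from 2013-03-20 is 2019-03-20.
The period was tolled for 81 days by the plaintiff's legal incapacity (2015-05-14 to 2015-08-03), pushing the deadline to 2019-06-09.
Nothing else in the chronology tolls or restarts the period.
Filing on 2019-07-16 missed the 2019-06-09 deadline — the action is time-barred.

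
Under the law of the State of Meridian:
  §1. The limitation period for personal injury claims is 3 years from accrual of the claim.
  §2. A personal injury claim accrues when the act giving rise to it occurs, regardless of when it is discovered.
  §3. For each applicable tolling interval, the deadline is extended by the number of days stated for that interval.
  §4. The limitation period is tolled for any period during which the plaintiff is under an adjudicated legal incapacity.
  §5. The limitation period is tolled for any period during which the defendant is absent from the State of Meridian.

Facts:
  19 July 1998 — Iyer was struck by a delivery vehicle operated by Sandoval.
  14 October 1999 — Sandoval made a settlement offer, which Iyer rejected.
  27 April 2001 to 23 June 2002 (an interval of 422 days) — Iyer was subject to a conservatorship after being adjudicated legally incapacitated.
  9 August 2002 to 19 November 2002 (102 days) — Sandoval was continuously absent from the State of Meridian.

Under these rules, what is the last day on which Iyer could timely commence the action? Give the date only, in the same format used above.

The claim accrued on 19 July 1998, when the wrongful act occurred.
The untolled deadline — 3 years after 19 July 1998 — is 19 July 2001.
The plaintiff's legal incapacity from 27 April 2001 to 23 June 2002 tolled the period for 422 days, extending the deadline to 14 September 2002.
The defendant's absence from the jurisdiction from 9 August 2002 to 19 November 2002 tolled the period for 102 days, extending the deadline to 25 December 2002.
The other events in the timeline have no effect on the limitation period under the stated rules.

25 December 2002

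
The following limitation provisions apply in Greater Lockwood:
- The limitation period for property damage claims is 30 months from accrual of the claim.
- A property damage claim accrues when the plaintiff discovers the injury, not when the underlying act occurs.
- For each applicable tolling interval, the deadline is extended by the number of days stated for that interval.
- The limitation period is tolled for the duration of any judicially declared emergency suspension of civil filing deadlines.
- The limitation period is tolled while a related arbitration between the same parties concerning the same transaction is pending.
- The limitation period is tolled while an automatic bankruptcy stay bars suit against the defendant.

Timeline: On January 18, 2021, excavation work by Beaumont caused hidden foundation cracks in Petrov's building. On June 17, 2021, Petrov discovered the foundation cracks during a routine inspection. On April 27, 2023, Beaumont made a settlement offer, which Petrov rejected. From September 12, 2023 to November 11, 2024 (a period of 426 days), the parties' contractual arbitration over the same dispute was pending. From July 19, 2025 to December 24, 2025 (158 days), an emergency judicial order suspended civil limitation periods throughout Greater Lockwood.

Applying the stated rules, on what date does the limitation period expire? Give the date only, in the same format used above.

Accrual is tied to discovery, so the period began on June 17, 2021 rather than on January 18, 2021 when the act occurred.
30 months from June 17, 2021 is December 17, 2023.
The period was tolled for 426 days by the pending related arbitration (September 12, 2023 to November 11, 2024), pushing the deadline to February 15, 2025.
The emergency suspension of filing deadlines starting July 19, 2025 came too late — the period had run on February 15, 2025 — and so does not extend the deadline.
Nothing else in the chronology tolls or restarts the period.

February 15, 2025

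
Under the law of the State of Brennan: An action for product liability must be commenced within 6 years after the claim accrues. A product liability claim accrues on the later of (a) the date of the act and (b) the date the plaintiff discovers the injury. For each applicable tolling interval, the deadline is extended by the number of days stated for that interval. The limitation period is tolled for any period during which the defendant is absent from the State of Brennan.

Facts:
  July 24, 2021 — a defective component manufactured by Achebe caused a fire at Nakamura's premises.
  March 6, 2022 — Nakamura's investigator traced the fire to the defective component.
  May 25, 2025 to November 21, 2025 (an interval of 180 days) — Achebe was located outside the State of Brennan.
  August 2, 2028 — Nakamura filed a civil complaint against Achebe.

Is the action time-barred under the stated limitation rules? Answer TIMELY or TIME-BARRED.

Taking the later of the act (July 24, 2021) and discovery (March 6, 2022), the claim accrued on March 6, 2022.
6 years from March 6, 2022 is March 6, 2028.
Because the defendant's absence from the jurisdiction ran from May 25, 2025 to November 21, 2025, the deadline is extended by 180 days to September 2, 2028.
The August 2, 2028 filing precedes the September 2, 2028 deadline; the claim is timely.

TIMELY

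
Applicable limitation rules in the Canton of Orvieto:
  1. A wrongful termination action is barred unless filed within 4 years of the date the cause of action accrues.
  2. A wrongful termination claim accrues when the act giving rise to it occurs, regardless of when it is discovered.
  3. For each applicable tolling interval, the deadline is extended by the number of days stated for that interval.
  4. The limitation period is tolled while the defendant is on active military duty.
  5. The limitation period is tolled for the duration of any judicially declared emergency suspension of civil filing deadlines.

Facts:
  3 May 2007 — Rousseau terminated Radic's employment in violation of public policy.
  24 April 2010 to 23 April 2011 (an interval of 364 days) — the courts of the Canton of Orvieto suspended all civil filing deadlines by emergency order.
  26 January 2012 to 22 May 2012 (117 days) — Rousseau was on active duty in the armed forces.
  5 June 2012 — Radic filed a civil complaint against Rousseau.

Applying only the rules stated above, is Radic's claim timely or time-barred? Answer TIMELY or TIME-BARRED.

The claim accrued on 3 May 2007, when the wrongful act occurred.
Adding the 4 years base period to 3 May 2007 gives a deadline of 3 May 2011, before any tolling.
The emergency suspension of filing deadlines from 24 April 2010 to 23 April 2011 tolled the period for 364 days, extending the deadline to 1 May 2012.
Because the defendant's active military service ran from 26 January 2012 to 22 May 2012, the deadline is extended by 117 days to 26 August 2012.
Radic filed on 5 June 2012, before the 26 August 2012 deadline, so the action is timely.

TIMELY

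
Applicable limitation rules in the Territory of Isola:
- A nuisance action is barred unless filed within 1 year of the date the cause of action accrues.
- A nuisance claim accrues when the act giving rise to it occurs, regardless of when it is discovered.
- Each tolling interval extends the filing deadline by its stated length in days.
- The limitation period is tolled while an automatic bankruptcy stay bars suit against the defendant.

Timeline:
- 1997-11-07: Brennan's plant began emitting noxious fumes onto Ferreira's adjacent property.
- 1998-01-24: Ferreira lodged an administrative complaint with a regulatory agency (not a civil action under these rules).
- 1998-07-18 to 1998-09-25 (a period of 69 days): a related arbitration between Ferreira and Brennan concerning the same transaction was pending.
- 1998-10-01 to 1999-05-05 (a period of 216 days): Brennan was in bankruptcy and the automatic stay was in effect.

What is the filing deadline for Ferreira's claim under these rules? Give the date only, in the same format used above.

1999-06-11

The claim accrued on 1997-11-07, when the wrongful act occurred.
Adding the 1 year base period to 1997-11-07 gives a deadline of 1998-11-07, before any tolling.
The period was tolled for 216 days by the automatic bankruptcy stay (1998-10-01 to 1999-05-05), pushing the deadline to 1999-06-11.
The pending related arbitration from 1998-07-18 to 1998-09-25 does not toll the period, because no stated rule makes a pending arbitration a tolling event.
None of the other events listed affects the running of the period under the stated rules.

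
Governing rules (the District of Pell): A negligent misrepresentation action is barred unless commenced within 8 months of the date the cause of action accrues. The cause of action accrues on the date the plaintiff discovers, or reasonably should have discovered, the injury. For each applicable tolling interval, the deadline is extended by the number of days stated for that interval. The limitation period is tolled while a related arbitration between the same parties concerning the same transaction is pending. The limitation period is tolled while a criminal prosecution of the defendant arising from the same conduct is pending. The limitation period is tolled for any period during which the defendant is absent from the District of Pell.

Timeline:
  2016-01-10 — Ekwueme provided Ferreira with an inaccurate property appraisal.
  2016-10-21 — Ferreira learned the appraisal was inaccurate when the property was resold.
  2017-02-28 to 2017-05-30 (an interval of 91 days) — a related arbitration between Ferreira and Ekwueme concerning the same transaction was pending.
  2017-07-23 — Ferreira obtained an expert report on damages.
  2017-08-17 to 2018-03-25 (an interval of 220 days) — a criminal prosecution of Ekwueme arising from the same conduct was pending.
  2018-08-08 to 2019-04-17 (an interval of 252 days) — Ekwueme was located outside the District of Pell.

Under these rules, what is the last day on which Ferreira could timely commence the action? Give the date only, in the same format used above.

2018-04-28

The claim did not accrue until Ferreira discovered the injury on 2016-10-21; the 2016-01-10 act date does not start the clock under the stated rule.
Adding the 8 months base period to 2016-10-21 gives a deadline of 2017-06-21, before any tolling.
Because the pending related arbitration ran from 2017-02-28 to 2017-05-30, the deadline is extended by 91 days to 2017-09-20.
The period was tolled for 220 days by the pending criminal prosecution (2017-08-17 to 2018-03-25), pushing the deadline to 2018-04-28.
By the time the defendant's absence from the jurisdiction began on 2018-08-08, the limitation period had already expired on 2018-04-28; that interval cannot revive it.
Nothing else in the chronology tolls or restarts the period.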